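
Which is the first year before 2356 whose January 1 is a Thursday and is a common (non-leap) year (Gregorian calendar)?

2353

Jan 1 advances by 2 weekdays after a leap year and by 1 after a common year.
2356: Jan 1 is Sunday (leap).
2355: Saturday
2354: Friday
2353: Thursday
2353 begins on a Thursday and is a common year.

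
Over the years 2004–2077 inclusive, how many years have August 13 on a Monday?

Track August 13's weekday year by year (advancing +1, or +2 across a Feb 29):
  2004: Fri  2005: Sat (+1)  2006: Sun (+1)  2007: Mon (+1) ✓  2008: Wed (+2)
  2009: Thu (+1)  2010: Fri (+1)  2011: Sat (+1)  2012: Mon (+2) ✓  2013: Tue (+1)
  2014: Wed (+1)  2015: Thu (+1)  2016: Sat (+2)  2017: Sun (+1)  … (46 more years) …
  2064: Wed (+2)  2065: Thu (+1)  2066: Fri (+1)  2067: Sat (+1)  2068: Mon (+2) ✓
  2069: Tue (+1)  2070: Wed (+1)  2071: Thu (+1)  2072: Sat (+2)  2073: Sun (+1)
  2074: Mon (+1) ✓  2075: Tue (+1)  2076: Thu (+2)  2077: Fri (+1)
Monday years: 2007, 2012, 2018, 2029, 2035, 2040, 2046, 2057, 2063, 2068, 2074 — 11 in total.

11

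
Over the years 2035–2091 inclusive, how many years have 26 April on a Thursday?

9

Track 26 April's weekday year by year (advancing +1, or +2 across a Feb 29):
  2035: Thu ✓  2036: Sat (+2)  2037: Sun (+1)  2038: Mon (+1)  2039: Tue (+1)
  2040: Thu (+2) ✓  2041: Fri (+1)  2042: Sat (+1)  2043: Sun (+1)  2044: Tue (+2)
  2045: Wed (+1)  2046: Thu (+1) ✓  2047: Fri (+1)  2048: Sun (+2)  … (29 more years) …
  2078: Tue (+1)  2079: Wed (+1)  2080: Fri (+2)  2081: Sat (+1)  2082: Sun (+1)
  2083: Mon (+1)  2084: Wed (+2)  2085: Thu (+1) ✓  2086: Fri (+1)  2087: Sat (+1)
  2088: Mon (+2)  2089: Tue (+1)  2090: Wed (+1)  2091: Thu (+1) ✓
Thursday years: 2035, 2040, 2046, 2057, 2063, 2068, 2074, 2085, 2091 — 9 in total.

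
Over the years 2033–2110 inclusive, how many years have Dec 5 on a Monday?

12

Track Dec 5's weekday year by year (advancing +1, or +2 across a Feb 29):
  2033: Mon ✓  2034: Tue (+1)  2035: Wed (+1)  2036: Fri (+2)  2037: Sat (+1)
  2038: Sun (+1)  2039: Mon (+1) ✓  2040: Wed (+2)  2041: Thu (+1)  2042: Fri (+1)
  2043: Sat (+1)  2044: Mon (+2) ✓  2045: Tue (+1)  2046: Wed (+1)  … (50 more years) …
  2097: Thu (+1)  2098: Fri (+1)  2099: Sat (+1)  2100: Sun (+1)  2101: Mon (+1) ✓
  2102: Tue (+1)  2103: Wed (+1)  2104: Fri (+2)  2105: Sat (+1)  2106: Sun (+1)
  2107: Mon (+1) ✓  2108: Wed (+2)  2109: Thu (+1)  2110: Fri (+1)
Monday years: 2033, 2039, 2044, 2050, 2061, 2067, 2072, 2078, 2089, 2095, 2101, 2107 — 12 in total.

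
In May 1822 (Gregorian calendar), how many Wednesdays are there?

May 1822 has 31 days and begins on Wednesday.
The first Wednesday is May 1.
Wednesdays fall on 1, 8, 15, 22, 29 — that's 5.

5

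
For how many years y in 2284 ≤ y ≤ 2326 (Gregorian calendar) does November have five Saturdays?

12

November has 30 days; it has five Saturdays when Saturday falls among the first (month-length − 28) days — i.e. when November 1 is one of Saturday/Friday.
November 1 by year: 2284:Sat✓ 2285:Sun 2286:Mon 2287:Tue 2288:Thu 2289:Fri✓ 2290:Sat✓ 2291:Sun 2292:Tue 2293:Wed 2294:Thu 2295:Fri✓ 2296:Sun 2297:Mon 2298:Tue …(13 more)… 2312:Fri✓ 2313:Sat✓ 2314:Sun 2315:Mon 2316:Wed 2317:Thu 2318:Fri✓ 2319:Sat✓ 2320:Mon 2321:Tue 2322:Wed 2323:Thu 2324:Sat✓ 2325:Sun 2326:Mon
Years with five Saturdays: 2284, 2289, 2290, 2295, 2301, 2302, 2307, 2312, 2313, 2318, 2319, 2324 → 12.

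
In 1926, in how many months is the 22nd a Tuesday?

Check the 22nd of each month of 1926: Jan 22: Fri, Feb 22: Mon, Mar 22: Mon, Apr 22: Thu, May 22: Sat, Jun 22: Tue, Jul 22: Thu, Aug 22: Sun, Sep 22: Wed, Oct 22: Fri, Nov 22: Mon, Dec 22: Wed.
Tuesday occurs in June — 1 month.

1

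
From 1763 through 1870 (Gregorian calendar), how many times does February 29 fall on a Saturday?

4

Leap years in 1763–1870: 26 of them.
Feb 29 weekday advances by 5 (mod 7) from one leap year to the next four years later (or differs when a century non-leap intervenes).
Leap-day weekdays: 1764:Wed 1768:Mon 1772:Sat✓ 1776:Thu 1780:Tue 1784:Sun 1788:Fri 1792:Wed 1796:Mon 1804:Wed 1808:Mon 1812:Sat✓ 1816:Thu 1820:Tue 1824:Sun 1828:Fri 1832:Wed 1836:Mon 1840:Sat✓ 1844:Thu 1848:Tue 1852:Sun 1856:Fri 1860:Wed 1864:Mon 1868:Sat✓
Saturday: 1772, 1812, 1840, 1868 → 4.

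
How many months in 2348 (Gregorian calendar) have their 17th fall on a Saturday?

3

Check the 17th of each month of 2348: Jan 17: Sat, Feb 17: Tue, Mar 17: Wed, Apr 17: Sat, May 17: Mon, Jun 17: Thu, Jul 17: Sat, Aug 17: Tue, Sep 17: Fri, Oct 17: Sun, Nov 17: Wed, Dec 17: Fri.
Saturday occurs in January, April, July — 3 months.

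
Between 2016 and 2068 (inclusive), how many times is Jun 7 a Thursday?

Track Jun 7's weekday year by year (advancing +1, or +2 across a Feb 29):
  2016: Tue  2017: Wed (+1)  2018: Thu (+1) ✓  2019: Fri (+1)  2020: Sun (+2)
  2021: Mon (+1)  2022: Tue (+1)  2023: Wed (+1)  2024: Fri (+2)  2025: Sat (+1)
  2026: Sun (+1)  2027: Mon (+1)  2028: Wed (+2)  2029: Thu (+1) ✓  … (25 more years) …
  2055: Mon (+1)  2056: Wed (+2)  2057: Thu (+1) ✓  2058: Fri (+1)  2059: Sat (+1)
  2060: Mon (+2)  2061: Tue (+1)  2062: Wed (+1)  2063: Thu (+1) ✓  2064: Sat (+2)
  2065: Sun (+1)  2066: Mon (+1)  2067: Tue (+1)  2068: Thu (+2) ✓
Thursday years: 2018, 2029, 2035, 2040, 2046, 2057, 2063, 2068 — 8 in total.

8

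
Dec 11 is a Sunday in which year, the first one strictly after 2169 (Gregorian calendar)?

From one year to the next, a fixed date's weekday advances by 1, or by 2 when a Feb 29 lies between the two dates.
2169: December 11 is Monday.
2170: Tuesday (+1)
2171: Wednesday (+1)
2172: Friday (+2)
2173: Saturday (+1)
2174: Sunday (+1)
Dec 11 falls on a Sunday in 2174.

2174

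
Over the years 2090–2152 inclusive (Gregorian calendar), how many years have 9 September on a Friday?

Track 9 September's weekday year by year (advancing +1, or +2 across a Feb 29):
  2090: Sat  2091: Sun (+1)  2092: Tue (+2)  2093: Wed (+1)  2094: Thu (+1)
  2095: Fri (+1) ✓  2096: Sun (+2)  2097: Mon (+1)  2098: Tue (+1)  2099: Wed (+1)
  2100: Thu (+1)  2101: Fri (+1) ✓  2102: Sat (+1)  2103: Sun (+1)  … (35 more years) …
  2139: Wed (+1)  2140: Fri (+2) ✓  2141: Sat (+1)  2142: Sun (+1)  2143: Mon (+1)
  2144: Wed (+2)  2145: Thu (+1)  2146: Fri (+1) ✓  2147: Sat (+1)  2148: Mon (+2)
  2149: Tue (+1)  2150: Wed (+1)  2151: Thu (+1)  2152: Sat (+2)
Friday years: 2095, 2101, 2107, 2112, 2118, 2129, 2135, 2140, 2146 — 9 in total.

9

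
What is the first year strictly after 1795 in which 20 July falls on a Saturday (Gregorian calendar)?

From one year to the next, a fixed date's weekday advances by 1, or by 2 when a Feb 29 lies between the two dates.
1795: July 20 is Monday.
1796: Wednesday (+2)
1797: Thursday (+1)
1798: Friday (+1)
1799: Saturday (+1)
20 July falls on a Saturday in 1799.

1799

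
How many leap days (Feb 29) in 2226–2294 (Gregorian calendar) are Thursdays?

Leap years in 2226–2294: 17 of them.
Feb 29 weekday advances by 5 (mod 7) from one leap year to the next four years later (or differs when a century non-leap intervenes).
Leap-day weekdays: 2228:Fri 2232:Wed 2236:Mon 2240:Sat 2244:Thu✓ 2248:Tue 2252:Sun 2256:Fri 2260:Wed 2264:Mon 2268:Sat 2272:Thu✓ 2276:Tue 2280:Sun 2284:Fri 2288:Wed 2292:Mon
Thursday: 2244, 2272 → 2.

2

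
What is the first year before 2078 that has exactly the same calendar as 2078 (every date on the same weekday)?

2067

Two years share a calendar iff Jan 1 falls on the same weekday and both are leap or both are common. 2078: Jan 1 is Saturday, common year.
2077: Jan 1 Friday, common
2076: Jan 1 Wednesday, leap
2075: Jan 1 Tuesday, common
2074: Jan 1 Monday, common
2073: Jan 1 Sunday, common
2072: Jan 1 Friday, leap
2071: Jan 1 Thursday, common
2070: Jan 1 Wednesday, common
2069: Jan 1 Tuesday, common
2068: Jan 1 Sunday, leap
2067: Jan 1 Saturday, common
2067 matches on both conditions.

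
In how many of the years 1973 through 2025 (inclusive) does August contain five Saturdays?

August has 31 days; it has five Saturdays when Saturday falls among the first (month-length − 28) days — i.e. when August 1 is one of Saturday/Friday/Thursday.
August 1 by year: 1973:Wed 1974:Thu✓ 1975:Fri✓ 1976:Sun 1977:Mon 1978:Tue 1979:Wed 1980:Fri✓ 1981:Sat✓ 1982:Sun 1983:Mon 1984:Wed 1985:Thu✓ 1986:Fri✓ 1987:Sat✓ …(23 more)… 2011:Mon 2012:Wed 2013:Thu✓ 2014:Fri✓ 2015:Sat✓ 2016:Mon 2017:Tue 2018:Wed 2019:Thu✓ 2020:Sat✓ 2021:Sun 2022:Mon 2023:Tue 2024:Thu✓ 2025:Fri✓
Years with five Saturdays: 1974, 1975, 1980, 1981, 1985, 1986, 1987, 1991, 1992, 1996, 1997, 1998, 2002, 2003, 2008, 2009, 2013, 2014, 2015, 2019, 2020, 2024, 2025 → 23.

23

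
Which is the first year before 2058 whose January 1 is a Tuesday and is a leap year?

2036

Jan 1 advances by 2 weekdays after a leap year and by 1 after a common year.
2058: Jan 1 is Tuesday.
2057: Monday
2056: Saturday (leap)
2055: Friday
2054: Thursday
2053: Wednesday
2052: Monday (leap)
2051: Sunday
2050: Saturday
2049: Friday
2048: Wednesday (leap)
2047: Tuesday
2046: Monday
2045: Sunday
2044: Friday (leap)
2043: Thursday
2042: Wednesday
2041: Tuesday
2040: Sunday (leap)
2039: Saturday
2038: Friday
2037: Thursday
2036: Tuesday (leap)
2036 begins on a Tuesday and is a leap year.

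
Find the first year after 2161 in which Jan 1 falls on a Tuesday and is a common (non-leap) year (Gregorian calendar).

2165

Jan 1 advances by 2 weekdays after a leap year and by 1 after a common year.
2161: Jan 1 is Thursday.
2162: Friday
2163: Saturday
2164: Sunday (leap)
2165: Tuesday
2165 begins on a Tuesday and is a common year.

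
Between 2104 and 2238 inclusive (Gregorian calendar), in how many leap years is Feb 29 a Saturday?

Leap years in 2104–2238: 33 of them.
Feb 29 weekday advances by 5 (mod 7) from one leap year to the next four years later (or differs when a century non-leap intervenes).
Leap-day weekdays: 2104:Fri 2108:Wed 2112:Mon 2116:Sat✓ 2120:Thu 2124:Tue 2128:Sun 2132:Fri 2136:Wed 2140:Mon 2144:Sat✓ 2148:Thu 2152:Tue …(7 more)… 2184:Sun 2188:Fri 2192:Wed 2196:Mon 2204:Wed 2208:Mon 2212:Sat✓ 2216:Thu 2220:Tue 2224:Sun 2228:Fri 2232:Wed 2236:Mon
Saturday: 2116, 2144, 2172, 2212 → 4.

4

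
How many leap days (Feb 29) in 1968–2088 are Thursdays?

Leap years in 1968–2088: 31 of them.
Feb 29 weekday advances by 5 (mod 7) from one leap year to the next four years later (or differs when a century non-leap intervenes).
Leap-day weekdays: 1968:Thu✓ 1972:Tue 1976:Sun 1980:Fri 1984:Wed 1988:Mon 1992:Sat 1996:Thu✓ 2000:Tue 2004:Sun 2008:Fri 2012:Wed 2016:Mon …(5 more)… 2040:Wed 2044:Mon 2048:Sat 2052:Thu✓ 2056:Tue 2060:Sun 2064:Fri 2068:Wed 2072:Mon 2076:Sat 2080:Thu✓ 2084:Tue 2088:Sun
Thursday: 1968, 1996, 2024, 2052, 2080 → 5.

5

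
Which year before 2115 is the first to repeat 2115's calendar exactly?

Two years share a calendar iff Jan 1 falls on the same weekday and both are leap or both are common. 2115: Jan 1 is Tuesday, common year.
2114: Jan 1 Monday, common
2113: Jan 1 Sunday, common
2112: Jan 1 Friday, leap
2111: Jan 1 Thursday, common
2110: Jan 1 Wednesday, common
2109: Jan 1 Tuesday, common
2109 matches on both conditions.

2109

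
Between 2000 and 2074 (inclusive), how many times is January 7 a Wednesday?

11

Track January 7's weekday year by year (advancing +1, or +2 across a Feb 29):
  2000: Fri  2001: Sun (+2)  2002: Mon (+1)  2003: Tue (+1)  2004: Wed (+1) ✓
  2005: Fri (+2)  2006: Sat (+1)  2007: Sun (+1)  2008: Mon (+1)  2009: Wed (+2) ✓
  2010: Thu (+1)  2011: Fri (+1)  2012: Sat (+1)  2013: Mon (+2)  … (47 more years) …
  2061: Fri (+2)  2062: Sat (+1)  2063: Sun (+1)  2064: Mon (+1)  2065: Wed (+2) ✓
  2066: Thu (+1)  2067: Fri (+1)  2068: Sat (+1)  2069: Mon (+2)  2070: Tue (+1)
  2071: Wed (+1) ✓  2072: Thu (+1)  2073: Sat (+2)  2074: Sun (+1)
Wednesday years: 2004, 2009, 2015, 2026, 2032, 2037, 2043, 2054, 2060, 2065, 2071 — 11 in total.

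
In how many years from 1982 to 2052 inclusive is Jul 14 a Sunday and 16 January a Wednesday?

8

Check each year's weekday for Jul 14 and 16 January:
  1982: Wed/Sat  1983: Thu/Sun  1984: Sat/Mon  1985: Sun/Wed ✓  1986: Mon/Thu  1987: Tue/Fri  1988: Thu/Sat  1989: Fri/Mon  1990: Sat/Tue  1991: Sun/Wed ✓  1992: Tue/Thu  1993: Wed/Sat  1994: Thu/Sun  1995: Fri/Mon  …(43 more)…  2039: Thu/Sun  2040: Sat/Mon  2041: Sun/Wed ✓  2042: Mon/Thu  2043: Tue/Fri  2044: Thu/Sat  2045: Fri/Mon  2046: Sat/Tue  2047: Sun/Wed ✓  2048: Tue/Thu  2049: Wed/Sat  2050: Thu/Sun  2051: Fri/Mon  2052: Sun/Tue
Both conditions hold in: 1985, 1991, 2002, 2013, 2019, 2030, 2041, 2047 — 8.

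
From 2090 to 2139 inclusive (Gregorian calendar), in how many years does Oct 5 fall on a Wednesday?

Track Oct 5's weekday year by year (advancing +1, or +2 across a Feb 29):
  2090: Thu  2091: Fri (+1)  2092: Sun (+2)  2093: Mon (+1)  2094: Tue (+1)
  2095: Wed (+1) ✓  2096: Fri (+2)  2097: Sat (+1)  2098: Sun (+1)  2099: Mon (+1)
  2100: Tue (+1)  2101: Wed (+1) ✓  2102: Thu (+1)  2103: Fri (+1)  … (22 more years) …
  2126: Sat (+1)  2127: Sun (+1)  2128: Tue (+2)  2129: Wed (+1) ✓  2130: Thu (+1)
  2131: Fri (+1)  2132: Sun (+2)  2133: Mon (+1)  2134: Tue (+1)  2135: Wed (+1) ✓
  2136: Fri (+2)  2137: Sat (+1)  2138: Sun (+1)  2139: Mon (+1)
Wednesday years: 2095, 2101, 2107, 2112, 2118, 2129, 2135 — 7 in total.

7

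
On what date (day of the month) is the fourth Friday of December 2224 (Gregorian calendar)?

24

December 1, 2224 is a Wednesday, so the first Friday is the 3rd.
The fourth Friday is 3 + 21 = 24.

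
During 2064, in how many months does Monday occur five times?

A month of length L has five Mondays iff its first Monday is on day ≤ L−28 (so day 1–3 in a 31-day month, 1–2 in a 30-day month, day 1 in a leap February).
Checking each month of 2064: Jan starts Tue (31d); Feb starts Fri (29d); Mar starts Sat (31d) ✓; Apr starts Tue (30d); May starts Thu (31d); Jun starts Sun (30d) ✓; Jul starts Tue (31d); Aug starts Fri (31d); Sep starts Mon (30d) ✓; Oct starts Wed (31d); Nov starts Sat (30d); Dec starts Mon (31d) ✓.
Five-Monday months: March, June, September, December → 4.

4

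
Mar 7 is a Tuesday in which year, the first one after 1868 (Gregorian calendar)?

1871

From one year to the next, a fixed date's weekday advances by 1, or by 2 when a Feb 29 lies between the two dates.
1868: March 7 is Saturday.
1869: Sunday (+1)
1870: Monday (+1)
1871: Tuesday (+1)
Mar 7 falls on a Tuesday in 1871.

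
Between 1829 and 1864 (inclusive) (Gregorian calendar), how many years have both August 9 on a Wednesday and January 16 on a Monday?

Check each year's weekday for August 9 and January 16:
  1829: Sun/Fri  1830: Mon/Sat  1831: Tue/Sun  1832: Thu/Mon  1833: Fri/Wed  1834: Sat/Thu  1835: Sun/Fri  1836: Tue/Sat  1837: Wed/Mon ✓  1838: Thu/Tue  1839: Fri/Wed  1840: Sun/Thu  1841: Mon/Sat  1842: Tue/Sun  …(8 more)…  1851: Sat/Thu  1852: Mon/Fri  1853: Tue/Sun  1854: Wed/Mon ✓  1855: Thu/Tue  1856: Sat/Wed  1857: Sun/Fri  1858: Mon/Sat  1859: Tue/Sun  1860: Thu/Mon  1861: Fri/Wed  1862: Sat/Thu  1863: Sun/Fri  1864: Tue/Sat
Both conditions hold in: 1837, 1843, 1854 — 3.

3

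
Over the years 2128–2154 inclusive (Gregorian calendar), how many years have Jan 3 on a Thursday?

4

Track Jan 3's weekday year by year (advancing +1, or +2 across a Feb 29):
  2128: Sat  2129: Mon (+2)  2130: Tue (+1)  2131: Wed (+1)  2132: Thu (+1) ✓
  2133: Sat (+2)  2134: Sun (+1)  2135: Mon (+1)  2136: Tue (+1)  2137: Thu (+2) ✓
  2138: Fri (+1)  2139: Sat (+1)  2140: Sun (+1)  2141: Tue (+2)  2142: Wed (+1)
  2143: Thu (+1) ✓  2144: Fri (+1)  2145: Sun (+2)  2146: Mon (+1)  2147: Tue (+1)
  2148: Wed (+1)  2149: Fri (+2)  2150: Sat (+1)  2151: Sun (+1)  2152: Mon (+1)
  2153: Wed (+2)  2154: Thu (+1) ✓
Thursday years: 2132, 2137, 2143, 2154 — 4 in total.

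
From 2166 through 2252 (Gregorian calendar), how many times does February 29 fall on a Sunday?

Leap years in 2166–2252: 21 of them.
Feb 29 weekday advances by 5 (mod 7) from one leap year to the next four years later (or differs when a century non-leap intervenes).
Leap-day weekdays: 2168:Mon 2172:Sat 2176:Thu 2180:Tue 2184:Sun✓ 2188:Fri 2192:Wed 2196:Mon 2204:Wed 2208:Mon 2212:Sat 2216:Thu 2220:Tue 2224:Sun✓ 2228:Fri 2232:Wed 2236:Mon 2240:Sat 2244:Thu 2248:Tue 2252:Sun✓
Sunday: 2184, 2224, 2252 → 3.

3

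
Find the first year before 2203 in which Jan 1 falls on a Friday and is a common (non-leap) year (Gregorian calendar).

Jan 1 advances by 2 weekdays after a leap year and by 1 after a common year.
2203: Jan 1 is Saturday.
2202: Friday
2202 begins on a Friday and is a common year.

2202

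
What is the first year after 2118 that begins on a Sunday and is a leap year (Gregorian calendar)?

Jan 1 advances by 2 weekdays after a leap year and by 1 after a common year.
2118: Jan 1 is Saturday.
2119: Sunday
2120: Monday (leap)
2121: Wednesday
2122: Thursday
2123: Friday
2124: Saturday (leap)
2125: Monday
2126: Tuesday
2127: Wednesday
2128: Thursday (leap)
2129: Saturday
2130: Sunday
2131: Monday
2132: Tuesday (leap)
2133: Thursday
2134: Friday
2135: Saturday
2136: Sunday (leap)
2136 begins on a Sunday and is a leap year.

2136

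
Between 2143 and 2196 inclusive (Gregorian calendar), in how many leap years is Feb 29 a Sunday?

2

Leap years in 2143–2196: 14 of them.
Feb 29 weekday advances by 5 (mod 7) from one leap year to the next four years later (or differs when a century non-leap intervenes).
Leap-day weekdays: 2144:Sat 2148:Thu 2152:Tue 2156:Sun✓ 2160:Fri 2164:Wed 2168:Mon 2172:Sat 2176:Thu 2180:Tue 2184:Sun✓ 2188:Fri 2192:Wed 2196:Mon
Sunday: 2156, 2184 → 2.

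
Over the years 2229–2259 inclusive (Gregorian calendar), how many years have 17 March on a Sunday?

Track 17 March's weekday year by year (advancing +1, or +2 across a Feb 29):
  2229: Tue  2230: Wed (+1)  2231: Thu (+1)  2232: Sat (+2)  2233: Sun (+1) ✓
  2234: Mon (+1)  2235: Tue (+1)  2236: Thu (+2)  2237: Fri (+1)  2238: Sat (+1)
  2239: Sun (+1) ✓  2240: Tue (+2)  2241: Wed (+1)  2242: Thu (+1)  … (3 more years) …
  2246: Tue (+1)  2247: Wed (+1)  2248: Fri (+2)  2249: Sat (+1)  2250: Sun (+1) ✓
  2251: Mon (+1)  2252: Wed (+2)  2253: Thu (+1)  2254: Fri (+1)  2255: Sat (+1)
  2256: Mon (+2)  2257: Tue (+1)  2258: Wed (+1)  2259: Thu (+1)
Sunday years: 2233, 2239, 2244, 2250 — 4 in total.

4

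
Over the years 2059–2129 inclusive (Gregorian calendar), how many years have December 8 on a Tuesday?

Track December 8's weekday year by year (advancing +1, or +2 across a Feb 29):
  2059: Mon  2060: Wed (+2)  2061: Thu (+1)  2062: Fri (+1)  2063: Sat (+1)
  2064: Mon (+2)  2065: Tue (+1) ✓  2066: Wed (+1)  2067: Thu (+1)  2068: Sat (+2)
  2069: Sun (+1)  2070: Mon (+1)  2071: Tue (+1) ✓  2072: Thu (+2)  … (43 more years) …
  2116: Tue (+2) ✓  2117: Wed (+1)  2118: Thu (+1)  2119: Fri (+1)  2120: Sun (+2)
  2121: Mon (+1)  2122: Tue (+1) ✓  2123: Wed (+1)  2124: Fri (+2)  2125: Sat (+1)
  2126: Sun (+1)  2127: Mon (+1)  2128: Wed (+2)  2129: Thu (+1)
Tuesday years: 2065, 2071, 2076, 2082, 2093, 2099, 2105, 2111, 2116, 2122 — 10 in total.

10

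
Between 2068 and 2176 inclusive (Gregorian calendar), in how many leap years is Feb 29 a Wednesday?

5

Leap years in 2068–2176: 27 of them.
Feb 29 weekday advances by 5 (mod 7) from one leap year to the next four years later (or differs when a century non-leap intervenes).
Leap-day weekdays: 2068:Wed✓ 2072:Mon 2076:Sat 2080:Thu 2084:Tue 2088:Sun 2092:Fri 2096:Wed✓ 2104:Fri 2108:Wed✓ 2112:Mon 2116:Sat 2120:Thu 2124:Tue 2128:Sun 2132:Fri 2136:Wed✓ 2140:Mon 2144:Sat 2148:Thu 2152:Tue 2156:Sun 2160:Fri 2164:Wed✓ 2168:Mon 2172:Sat 2176:Thu
Wednesday: 2068, 2096, 2108, 2136, 2164 → 5.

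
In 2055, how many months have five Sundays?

4

A month of length L has five Sundays iff its first Sunday is on day ≤ L−28 (so day 1–3 in a 31-day month, 1–2 in a 30-day month, day 1 in a leap February).
Checking each month of 2055: Jan starts Fri (31d) ✓; Feb starts Mon (28d); Mar starts Mon (31d); Apr starts Thu (30d); May starts Sat (31d) ✓; Jun starts Tue (30d); Jul starts Thu (31d); Aug starts Sun (31d) ✓; Sep starts Wed (30d); Oct starts Fri (31d) ✓; Nov starts Mon (30d); Dec starts Wed (31d).
Five-Sunday months: January, May, August, October → 4.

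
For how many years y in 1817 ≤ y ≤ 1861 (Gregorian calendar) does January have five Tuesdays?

19

January has 31 days; it has five Tuesdays when Tuesday falls among the first (month-length − 28) days — i.e. when January 1 is one of Tuesday/Monday/Sunday.
January 1 by year: 1817:Wed 1818:Thu 1819:Fri 1820:Sat 1821:Mon✓ 1822:Tue✓ 1823:Wed 1824:Thu 1825:Sat 1826:Sun✓ 1827:Mon✓ 1828:Tue✓ 1829:Thu 1830:Fri 1831:Sat …(15 more)… 1847:Fri 1848:Sat 1849:Mon✓ 1850:Tue✓ 1851:Wed 1852:Thu 1853:Sat 1854:Sun✓ 1855:Mon✓ 1856:Tue✓ 1857:Thu 1858:Fri 1859:Sat 1860:Sun✓ 1861:Tue✓
Years with five Tuesdays: 1821, 1822, 1826, 1827, 1828, 1832, 1833, 1837, 1838, 1839, 1843, 1844, 1849, 1850, 1854, 1855, 1856, 1860, 1861 → 19.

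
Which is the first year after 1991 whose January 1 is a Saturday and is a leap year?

Jan 1 advances by 2 weekdays after a leap year and by 1 after a common year.
1991: Jan 1 is Tuesday.
1992: Wednesday (leap)
1993: Friday
1994: Saturday
1995: Sunday
1996: Monday (leap)
1997: Wednesday
1998: Thursday
1999: Friday
2000: Saturday (leap)
2000 begins on a Saturday and is a leap year.

2000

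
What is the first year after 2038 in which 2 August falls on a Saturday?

2042

From one year to the next, a fixed date's weekday advances by 1, or by 2 when a Feb 29 lies between the two dates.
2038: August 2 is Monday.
2039: Tuesday (+1)
2040: Thursday (+2)
2041: Friday (+1)
2042: Saturday (+1)
2 August falls on a Saturday in 2042.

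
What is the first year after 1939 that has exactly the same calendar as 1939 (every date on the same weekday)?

Two years share a calendar iff Jan 1 falls on the same weekday and both are leap or both are common. 1939: Jan 1 is Sunday, common year.
1940: Jan 1 Monday, leap
1941: Jan 1 Wednesday, common
1942: Jan 1 Thursday, common
1943: Jan 1 Friday, common
1944: Jan 1 Saturday, leap
1945: Jan 1 Monday, common
1946: Jan 1 Tuesday, common
1947: Jan 1 Wednesday, common
1948: Jan 1 Thursday, leap
1949: Jan 1 Saturday, common
1950: Jan 1 Sunday, common
1950 matches on both conditions.

1950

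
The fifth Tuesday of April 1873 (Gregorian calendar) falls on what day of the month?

29

April 1, 1873 is a Tuesday, so the first Tuesday is the 1st.
The fifth Tuesday is 1 + 28 = 29.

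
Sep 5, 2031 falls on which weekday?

January 1, 2031 is a Wednesday.
September 5 is day 248 of the year, i.e. 247 days after Jan 1.
247 mod 7 = 2, so advance 2 weekdays from Wednesday: Friday.

Friday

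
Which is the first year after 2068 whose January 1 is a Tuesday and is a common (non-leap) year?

Jan 1 advances by 2 weekdays after a leap year and by 1 after a common year.
2068: Jan 1 is Sunday (leap).
2069: Tuesday
2069 begins on a Tuesday and is a common year.

2069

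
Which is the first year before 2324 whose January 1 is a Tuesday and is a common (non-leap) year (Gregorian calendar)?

2318

Jan 1 advances by 2 weekdays after a leap year and by 1 after a common year.
2324: Jan 1 is Tuesday (leap).
2323: Monday
2322: Sunday
2321: Saturday
2320: Thursday (leap)
2319: Wednesday
2318: Tuesday
2318 begins on a Tuesday and is a common year.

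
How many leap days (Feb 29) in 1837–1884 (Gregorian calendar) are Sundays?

Leap years in 1837–1884: 12 of them.
Feb 29 weekday advances by 5 (mod 7) from one leap year to the next four years later (or differs when a century non-leap intervenes).
Leap-day weekdays: 1840:Sat 1844:Thu 1848:Tue 1852:Sun✓ 1856:Fri 1860:Wed 1864:Mon 1868:Sat 1872:Thu 1876:Tue 1880:Sun✓ 1884:Fri
Sunday: 1852, 1880 → 2.

2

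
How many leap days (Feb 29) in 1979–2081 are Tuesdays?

3

Leap years in 1979–2081: 26 of them.
Feb 29 weekday advances by 5 (mod 7) from one leap year to the next four years later (or differs when a century non-leap intervenes).
Leap-day weekdays: 1980:Fri 1984:Wed 1988:Mon 1992:Sat 1996:Thu 2000:Tue✓ 2004:Sun 2008:Fri 2012:Wed 2016:Mon 2020:Sat 2024:Thu 2028:Tue✓ 2032:Sun 2036:Fri 2040:Wed 2044:Mon 2048:Sat 2052:Thu 2056:Tue✓ 2060:Sun 2064:Fri 2068:Wed 2072:Mon 2076:Sat 2080:Thu
Tuesday: 2000, 2028, 2056 → 3.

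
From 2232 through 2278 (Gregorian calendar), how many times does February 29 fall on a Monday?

Leap years in 2232–2278: 12 of them.
Feb 29 weekday advances by 5 (mod 7) from one leap year to the next four years later (or differs when a century non-leap intervenes).
Leap-day weekdays: 2232:Wed 2236:Mon✓ 2240:Sat 2244:Thu 2248:Tue 2252:Sun 2256:Fri 2260:Wed 2264:Mon✓ 2268:Sat 2272:Thu 2276:Tue
Monday: 2236, 2264 → 2.

2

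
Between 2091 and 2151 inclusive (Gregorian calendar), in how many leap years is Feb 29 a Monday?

Leap years in 2091–2151: 14 of them.
Feb 29 weekday advances by 5 (mod 7) from one leap year to the next four years later (or differs when a century non-leap intervenes).
Leap-day weekdays: 2092:Fri 2096:Wed 2104:Fri 2108:Wed 2112:Mon✓ 2116:Sat 2120:Thu 2124:Tue 2128:Sun 2132:Fri 2136:Wed 2140:Mon✓ 2144:Sat 2148:Thu
Monday: 2112, 2140 → 2.

2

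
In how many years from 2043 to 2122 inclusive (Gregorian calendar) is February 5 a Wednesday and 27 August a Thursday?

Check each year's weekday for February 5 and 27 August:
  2043: Thu/Thu  2044: Fri/Sat  2045: Sun/Sun  2046: Mon/Mon  2047: Tue/Tue  2048: Wed/Thu ✓  2049: Fri/Fri  2050: Sat/Sat  2051: Sun/Sun  2052: Mon/Tue  2053: Wed/Wed  2054: Thu/Thu  2055: Fri/Fri  2056: Sat/Sun  …(52 more)…  2109: Tue/Tue  2110: Wed/Wed  2111: Thu/Thu  2112: Fri/Sat  2113: Sun/Sun  2114: Mon/Mon  2115: Tue/Tue  2116: Wed/Thu ✓  2117: Fri/Fri  2118: Sat/Sat  2119: Sun/Sun  2120: Mon/Tue  2121: Wed/Wed  2122: Thu/Thu
Both conditions hold in: 2048, 2076, 2116 — 3.

3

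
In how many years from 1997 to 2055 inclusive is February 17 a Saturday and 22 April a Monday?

Check each year's weekday for February 17 and 22 April:
  1997: Mon/Tue  1998: Tue/Wed  1999: Wed/Thu  2000: Thu/Sat  2001: Sat/Sun  2002: Sun/Mon  2003: Mon/Tue  2004: Tue/Thu  2005: Thu/Fri  2006: Fri/Sat  2007: Sat/Sun  2008: Sun/Tue  2009: Tue/Wed  2010: Wed/Thu  …(31 more)…  2042: Mon/Tue  2043: Tue/Wed  2044: Wed/Fri  2045: Fri/Sat  2046: Sat/Sun  2047: Sun/Mon  2048: Mon/Wed  2049: Wed/Thu  2050: Thu/Fri  2051: Fri/Sat  2052: Sat/Mon ✓  2053: Mon/Tue  2054: Tue/Wed  2055: Wed/Thu
Both conditions hold in: 2024, 2052 — 2.

2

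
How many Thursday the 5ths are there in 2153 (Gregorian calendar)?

Check the 5th of each month of 2153: Jan 5: Fri, Feb 5: Mon, Mar 5: Mon, Apr 5: Thu, May 5: Sat, Jun 5: Tue, Jul 5: Thu, Aug 5: Sun, Sep 5: Wed, Oct 5: Fri, Nov 5: Mon, Dec 5: Wed.
Thursday occurs in April, July — 2 months.

2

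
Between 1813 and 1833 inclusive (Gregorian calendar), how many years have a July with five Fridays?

July has 31 days; it has five Fridays when Friday falls among the first (month-length − 28) days — i.e. when July 1 is one of Friday/Thursday/Wednesday.
July 1 by year: 1813:Thu✓ 1814:Fri✓ 1815:Sat 1816:Mon 1817:Tue 1818:Wed✓ 1819:Thu✓ 1820:Sat 1821:Sun 1822:Mon 1823:Tue 1824:Thu✓ 1825:Fri✓ 1826:Sat 1827:Sun 1828:Tue 1829:Wed✓ 1830:Thu✓ 1831:Fri✓ 1832:Sun 1833:Mon
Years with five Fridays: 1813, 1814, 1818, 1819, 1824, 1825, 1829, 1830, 1831 → 9.

9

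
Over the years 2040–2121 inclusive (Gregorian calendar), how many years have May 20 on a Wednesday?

12

Track May 20's weekday year by year (advancing +1, or +2 across a Feb 29):
  2040: Sun  2041: Mon (+1)  2042: Tue (+1)  2043: Wed (+1) ✓  2044: Fri (+2)
  2045: Sat (+1)  2046: Sun (+1)  2047: Mon (+1)  2048: Wed (+2) ✓  2049: Thu (+1)
  2050: Fri (+1)  2051: Sat (+1)  2052: Mon (+2)  2053: Tue (+1)  … (54 more years) …
  2108: Sun (+2)  2109: Mon (+1)  2110: Tue (+1)  2111: Wed (+1) ✓  2112: Fri (+2)
  2113: Sat (+1)  2114: Sun (+1)  2115: Mon (+1)  2116: Wed (+2) ✓  2117: Thu (+1)
  2118: Fri (+1)  2119: Sat (+1)  2120: Mon (+2)  2121: Tue (+1)
Wednesday years: 2043, 2048, 2054, 2065, 2071, 2076, 2082, 2093, 2099, 2105, 2111, 2116 — 12 in total.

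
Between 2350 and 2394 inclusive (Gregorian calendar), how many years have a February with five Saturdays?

February has 28 days (29 in leap years); it has five Saturdays when Saturday falls among the first (month-length − 28) days — i.e. when February 1 is Saturday in a leap year (never in a common year).
February 1 by year: 2350:Wed 2351:Thu 2352:Fri 2353:Sun 2354:Mon 2355:Tue 2356:Wed 2357:Fri 2358:Sat 2359:Sun 2360:Mon 2361:Wed 2362:Thu 2363:Fri 2364:Sat✓ …(15 more)… 2380:Fri 2381:Sun 2382:Mon 2383:Tue 2384:Wed 2385:Fri 2386:Sat 2387:Sun 2388:Mon 2389:Wed 2390:Thu 2391:Fri 2392:Sat✓ 2393:Mon 2394:Tue
Years with five Saturdays: 2364, 2392 → 2.

2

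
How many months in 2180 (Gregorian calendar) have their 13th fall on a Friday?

1

Check the 13th of each month of 2180: Jan 13: Thu, Feb 13: Sun, Mar 13: Mon, Apr 13: Thu, May 13: Sat, Jun 13: Tue, Jul 13: Thu, Aug 13: Sun, Sep 13: Wed, Oct 13: Fri, Nov 13: Mon, Dec 13: Wed.
Friday occurs in October — 1 month.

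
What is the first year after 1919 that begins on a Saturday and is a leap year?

1944

Jan 1 advances by 2 weekdays after a leap year and by 1 after a common year.
1919: Jan 1 is Wednesday.
1920: Thursday (leap)
1921: Saturday
1922: Sunday
1923: Monday
1924: Tuesday (leap)
1925: Thursday
1926: Friday
1927: Saturday
1928: Sunday (leap)
1929: Tuesday
1930: Wednesday
1931: Thursday
1932: Friday (leap)
1933: Sunday
1934: Monday
1935: Tuesday
1936: Wednesday (leap)
1937: Friday
1938: Saturday
1939: Sunday
1940: Monday (leap)
1941: Wednesday
1942: Thursday
1943: Friday
1944: Saturday (leap)
1944 begins on a Saturday and is a leap year.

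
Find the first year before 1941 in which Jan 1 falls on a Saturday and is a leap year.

1916

Jan 1 advances by 2 weekdays after a leap year and by 1 after a common year.
1941: Jan 1 is Wednesday.
1940: Monday (leap)
1939: Sunday
1938: Saturday
1937: Friday
1936: Wednesday (leap)
1935: Tuesday
1934: Monday
1933: Sunday
1932: Friday (leap)
1931: Thursday
1930: Wednesday
1929: Tuesday
1928: Sunday (leap)
1927: Saturday
1926: Friday
1925: Thursday
1924: Tuesday (leap)
1923: Monday
1922: Sunday
1921: Saturday
1920: Thursday (leap)
1919: Wednesday
1918: Tuesday
1917: Monday
1916: Saturday (leap)
1916 begins on a Saturday and is a leap year.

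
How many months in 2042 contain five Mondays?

4

A month of length L has five Mondays iff its first Monday is on day ≤ L−28 (so day 1–3 in a 31-day month, 1–2 in a 30-day month, day 1 in a leap February).
Checking each month of 2042: Jan starts Wed (31d); Feb starts Sat (28d); Mar starts Sat (31d) ✓; Apr starts Tue (30d); May starts Thu (31d); Jun starts Sun (30d) ✓; Jul starts Tue (31d); Aug starts Fri (31d); Sep starts Mon (30d) ✓; Oct starts Wed (31d); Nov starts Sat (30d); Dec starts Mon (31d) ✓.
Five-Monday months: March, June, September, December → 4.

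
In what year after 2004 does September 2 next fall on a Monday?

From one year to the next, a fixed date's weekday advances by 1, or by 2 when a Feb 29 lies between the two dates.
2004: September 2 is Thursday.
2005: Friday (+1)
2006: Saturday (+1)
2007: Sunday (+1)
2008: Tuesday (+2)
2009: Wednesday (+1)
2010: Thursday (+1)
2011: Friday (+1)
2012: Sunday (+2)
2013: Monday (+1)
September 2 falls on a Monday in 2013.

2013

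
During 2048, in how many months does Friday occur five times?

A month of length L has five Fridays iff its first Friday is on day ≤ L−28 (so day 1–3 in a 31-day month, 1–2 in a 30-day month, day 1 in a leap February).
Checking each month of 2048: Jan starts Wed (31d) ✓; Feb starts Sat (29d); Mar starts Sun (31d); Apr starts Wed (30d); May starts Fri (31d) ✓; Jun starts Mon (30d); Jul starts Wed (31d) ✓; Aug starts Sat (31d); Sep starts Tue (30d); Oct starts Thu (31d) ✓; Nov starts Sun (30d); Dec starts Tue (31d).
Five-Friday months: January, May, July, October → 4.

4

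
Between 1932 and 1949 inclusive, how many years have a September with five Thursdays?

6

September has 30 days; it has five Thursdays when Thursday falls among the first (month-length − 28) days — i.e. when September 1 is one of Thursday/Wednesday.
September 1 by year: 1932:Thu✓ 1933:Fri 1934:Sat 1935:Sun 1936:Tue 1937:Wed✓ 1938:Thu✓ 1939:Fri 1940:Sun 1941:Mon 1942:Tue 1943:Wed✓ 1944:Fri 1945:Sat 1946:Sun 1947:Mon 1948:Wed✓ 1949:Thu✓
Years with five Thursdays: 1932, 1937, 1938, 1943, 1948, 1949 → 6.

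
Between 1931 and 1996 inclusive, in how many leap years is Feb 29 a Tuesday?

Leap years in 1931–1996: 17 of them.
Feb 29 weekday advances by 5 (mod 7) from one leap year to the next four years later (or differs when a century non-leap intervenes).
Leap-day weekdays: 1932:Mon 1936:Sat 1940:Thu 1944:Tue✓ 1948:Sun 1952:Fri 1956:Wed 1960:Mon 1964:Sat 1968:Thu 1972:Tue✓ 1976:Sun 1980:Fri 1984:Wed 1988:Mon 1992:Sat 1996:Thu
Tuesday: 1944, 1972 → 2.

2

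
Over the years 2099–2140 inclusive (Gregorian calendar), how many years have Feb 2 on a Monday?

7

Track Feb 2's weekday year by year (advancing +1, or +2 across a Feb 29):
  2099: Mon ✓  2100: Tue (+1)  2101: Wed (+1)  2102: Thu (+1)  2103: Fri (+1)
  2104: Sat (+1)  2105: Mon (+2) ✓  2106: Tue (+1)  2107: Wed (+1)  2108: Thu (+1)
  2109: Sat (+2)  2110: Sun (+1)  2111: Mon (+1) ✓  2112: Tue (+1)  … (14 more years) …
  2127: Sun (+1)  2128: Mon (+1) ✓  2129: Wed (+2)  2130: Thu (+1)  2131: Fri (+1)
  2132: Sat (+1)  2133: Mon (+2) ✓  2134: Tue (+1)  2135: Wed (+1)  2136: Thu (+1)
  2137: Sat (+2)  2138: Sun (+1)  2139: Mon (+1) ✓  2140: Tue (+1)
Monday years: 2099, 2105, 2111, 2122, 2128, 2133, 2139 — 7 in total.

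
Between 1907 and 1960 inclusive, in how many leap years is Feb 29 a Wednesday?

Leap years in 1907–1960: 14 of them.
Feb 29 weekday advances by 5 (mod 7) from one leap year to the next four years later (or differs when a century non-leap intervenes).
Leap-day weekdays: 1908:Sat 1912:Thu 1916:Tue 1920:Sun 1924:Fri 1928:Wed✓ 1932:Mon 1936:Sat 1940:Thu 1944:Tue 1948:Sun 1952:Fri 1956:Wed✓ 1960:Mon
Wednesday: 1928, 1956 → 2.

2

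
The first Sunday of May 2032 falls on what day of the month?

May 1, 2032 is a Saturday, so the first Sunday is the 2nd.
The first Sunday is 2 + 0 = 2.

2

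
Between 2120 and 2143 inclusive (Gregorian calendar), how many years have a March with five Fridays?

11

March has 31 days; it has five Fridays when Friday falls among the first (month-length − 28) days — i.e. when March 1 is one of Friday/Thursday/Wednesday.
March 1 by year: 2120:Fri✓ 2121:Sat 2122:Sun 2123:Mon 2124:Wed✓ 2125:Thu✓ 2126:Fri✓ 2127:Sat 2128:Mon 2129:Tue 2130:Wed✓ 2131:Thu✓ 2132:Sat 2133:Sun 2134:Mon 2135:Tue 2136:Thu✓ 2137:Fri✓ 2138:Sat 2139:Sun 2140:Tue 2141:Wed✓ 2142:Thu✓ 2143:Fri✓
Years with five Fridays: 2120, 2124, 2125, 2126, 2130, 2131, 2136, 2137, 2141, 2142, 2143 → 11.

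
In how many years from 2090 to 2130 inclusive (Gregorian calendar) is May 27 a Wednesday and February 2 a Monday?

5

Check each year's weekday for May 27 and February 2:
  2090: Sat/Thu  2091: Sun/Fri  2092: Tue/Sat  2093: Wed/Mon ✓  2094: Thu/Tue  2095: Fri/Wed  2096: Sun/Thu  2097: Mon/Sat  2098: Tue/Sun  2099: Wed/Mon ✓  2100: Thu/Tue  2101: Fri/Wed  2102: Sat/Thu  2103: Sun/Fri  …(13 more)…  2117: Thu/Tue  2118: Fri/Wed  2119: Sat/Thu  2120: Mon/Fri  2121: Tue/Sun  2122: Wed/Mon ✓  2123: Thu/Tue  2124: Sat/Wed  2125: Sun/Fri  2126: Mon/Sat  2127: Tue/Sun  2128: Thu/Mon  2129: Fri/Wed  2130: Sat/Thu
Both conditions hold in: 2093, 2099, 2105, 2111, 2122 — 5.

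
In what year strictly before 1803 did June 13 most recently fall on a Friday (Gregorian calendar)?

1800

From one year to the next, a fixed date's weekday advances by 1, or by 2 when a Feb 29 lies between the two dates.
1803: June 13 is Monday.
1802: Sunday (−1)
1801: Saturday (−1)
1800: Friday (−1)
June 13 falls on a Friday in 1800.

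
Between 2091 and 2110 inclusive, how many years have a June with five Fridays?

June has 30 days; it has five Fridays when Friday falls among the first (month-length − 28) days — i.e. when June 1 is one of Friday/Thursday.
June 1 by year: 2091:Fri✓ 2092:Sun 2093:Mon 2094:Tue 2095:Wed 2096:Fri✓ 2097:Sat 2098:Sun 2099:Mon 2100:Tue 2101:Wed 2102:Thu✓ 2103:Fri✓ 2104:Sun 2105:Mon 2106:Tue 2107:Wed 2108:Fri✓ 2109:Sat 2110:Sun
Years with five Fridays: 2091, 2096, 2102, 2103, 2108 → 5.

5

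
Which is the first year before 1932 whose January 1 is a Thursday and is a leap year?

1920

Jan 1 advances by 2 weekdays after a leap year and by 1 after a common year.
1932: Jan 1 is Friday (leap).
1931: Thursday
1930: Wednesday
1929: Tuesday
1928: Sunday (leap)
1927: Saturday
1926: Friday
1925: Thursday
1924: Tuesday (leap)
1923: Monday
1922: Sunday
1921: Saturday
1920: Thursday (leap)
1920 begins on a Thursday and is a leap year.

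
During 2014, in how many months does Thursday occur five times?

4

A month of length L has five Thursdays iff its first Thursday is on day ≤ L−28 (so day 1–3 in a 31-day month, 1–2 in a 30-day month, day 1 in a leap February).
Checking each month of 2014: Jan starts Wed (31d) ✓; Feb starts Sat (28d); Mar starts Sat (31d); Apr starts Tue (30d); May starts Thu (31d) ✓; Jun starts Sun (30d); Jul starts Tue (31d) ✓; Aug starts Fri (31d); Sep starts Mon (30d); Oct starts Wed (31d) ✓; Nov starts Sat (30d); Dec starts Mon (31d).
Five-Thursday months: January, May, July, October → 4.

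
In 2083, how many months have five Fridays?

A month of length L has five Fridays iff its first Friday is on day ≤ L−28 (so day 1–3 in a 31-day month, 1–2 in a 30-day month, day 1 in a leap February).
Checking each month of 2083: Jan starts Fri (31d) ✓; Feb starts Mon (28d); Mar starts Mon (31d); Apr starts Thu (30d) ✓; May starts Sat (31d); Jun starts Tue (30d); Jul starts Thu (31d) ✓; Aug starts Sun (31d); Sep starts Wed (30d); Oct starts Fri (31d) ✓; Nov starts Mon (30d); Dec starts Wed (31d) ✓.
Five-Friday months: January, April, July, October, December → 5.

5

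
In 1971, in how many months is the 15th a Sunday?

Check the 15th of each month of 1971: Jan 15: Fri, Feb 15: Mon, Mar 15: Mon, Apr 15: Thu, May 15: Sat, Jun 15: Tue, Jul 15: Thu, Aug 15: Sun, Sep 15: Wed, Oct 15: Fri, Nov 15: Mon, Dec 15: Wed.
Sunday occurs in August — 1 month.

1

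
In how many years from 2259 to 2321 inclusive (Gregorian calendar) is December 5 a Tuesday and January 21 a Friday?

Check each year's weekday for December 5 and January 21:
  2259: Mon/Fri  2260: Wed/Sat  2261: Thu/Mon  2262: Fri/Tue  2263: Sat/Wed  2264: Mon/Thu  2265: Tue/Sat  2266: Wed/Sun  2267: Thu/Mon  2268: Sat/Tue  2269: Sun/Thu  2270: Mon/Fri  2271: Tue/Sat  2272: Thu/Sun  …(35 more)…  2308: Sat/Tue  2309: Sun/Thu  2310: Mon/Fri  2311: Tue/Sat  2312: Thu/Sun  2313: Fri/Tue  2314: Sat/Wed  2315: Sun/Thu  2316: Tue/Fri ✓  2317: Wed/Sun  2318: Thu/Mon  2319: Fri/Tue  2320: Sun/Wed  2321: Mon/Fri
Both conditions hold in: 2276, 2316 — 2.

2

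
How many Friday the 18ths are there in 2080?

Check the 18th of each month of 2080: Jan 18: Thu, Feb 18: Sun, Mar 18: Mon, Apr 18: Thu, May 18: Sat, Jun 18: Tue, Jul 18: Thu, Aug 18: Sun, Sep 18: Wed, Oct 18: Fri, Nov 18: Mon, Dec 18: Wed.
Friday occurs in October — 1 month.

1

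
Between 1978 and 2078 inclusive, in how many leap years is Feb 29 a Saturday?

4

Leap years in 1978–2078: 25 of them.
Feb 29 weekday advances by 5 (mod 7) from one leap year to the next four years later (or differs when a century non-leap intervenes).
Leap-day weekdays: 1980:Fri 1984:Wed 1988:Mon 1992:Sat✓ 1996:Thu 2000:Tue 2004:Sun 2008:Fri 2012:Wed 2016:Mon 2020:Sat✓ 2024:Thu 2028:Tue 2032:Sun 2036:Fri 2040:Wed 2044:Mon 2048:Sat✓ 2052:Thu 2056:Tue 2060:Sun 2064:Fri 2068:Wed 2072:Mon 2076:Sat✓
Saturday: 1992, 2020, 2048, 2076 → 4.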